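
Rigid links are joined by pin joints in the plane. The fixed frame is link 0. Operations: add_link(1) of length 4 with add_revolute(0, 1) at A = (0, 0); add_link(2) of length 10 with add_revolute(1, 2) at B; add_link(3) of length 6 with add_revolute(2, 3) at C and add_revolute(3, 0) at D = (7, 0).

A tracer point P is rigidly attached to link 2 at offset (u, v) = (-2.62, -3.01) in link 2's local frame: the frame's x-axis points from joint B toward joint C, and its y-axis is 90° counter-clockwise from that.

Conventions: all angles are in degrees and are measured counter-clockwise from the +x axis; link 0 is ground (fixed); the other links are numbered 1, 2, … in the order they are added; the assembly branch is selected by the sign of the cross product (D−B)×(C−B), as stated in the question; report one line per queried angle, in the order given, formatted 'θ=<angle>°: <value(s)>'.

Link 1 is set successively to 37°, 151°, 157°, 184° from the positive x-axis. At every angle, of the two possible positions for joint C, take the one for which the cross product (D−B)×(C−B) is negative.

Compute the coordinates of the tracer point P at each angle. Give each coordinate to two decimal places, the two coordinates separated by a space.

A=(0,0), D=(7.00,0)
θ=37°: B = A + 4.00·(cos37°, sin37°) = (3.1945, 2.4073)
θ=37°: |BD| = 4.5029
θ=37°: circle(B,10.00) ∩ circle(D,6.00): a=9.3579, h=3.5255
θ=37°:   candidates: C₊=(12.9877,0.3839) cross=15.875; C₋=(9.2183,-5.5749) cross=-15.875
θ=37°:   branch - wants cross < 0 → take C=(9.2183,-5.5749) (cross=-15.875)
θ=37°: ex = (C−B)/|BC| = (0.6024,-0.7982); ey = (0.7982,0.6024)
θ=37°: P = B + -2.62·ex + -3.01·ey = (-0.7863,2.6854)
θ=151°: B = A + 4.00·(cos151°, sin151°) = (-3.4985, 1.9392)
θ=151°: |BD| = 10.6761
θ=151°: circle(B,10.00) ∩ circle(D,6.00): a=8.3354, h=5.5246
θ=151°:   candidates: C₊=(5.7018,5.8579) cross=58.981; C₋=(3.6947,-5.0075) cross=-58.981
θ=151°:   branch - wants cross < 0 → take C=(3.6947,-5.0075) (cross=-58.981)
θ=151°: ex = (C−B)/|BC| = (0.7193,-0.6947); ey = (0.6947,0.7193)
θ=151°: P = B + -2.62·ex + -3.01·ey = (-7.4741,1.5941)
θ=157°: B = A + 4.00·(cos157°, sin157°) = (-3.6820, 1.5629)
θ=157°: |BD| = 10.7958
θ=157°: circle(B,10.00) ∩ circle(D,6.00): a=8.3620, h=5.4842
θ=157°:   candidates: C₊=(5.3859,5.7788) cross=59.206; C₋=(3.7979,-5.0741) cross=-59.206
θ=157°:   branch - wants cross < 0 → take C=(3.7979,-5.0741) (cross=-59.206)
θ=157°: ex = (C−B)/|BC| = (0.7480,-0.6637); ey = (0.6637,0.7480)
θ=157°: P = B + -2.62·ex + -3.01·ey = (-7.6395,1.0504)
θ=184°: B = A + 4.00·(cos184°, sin184°) = (-3.9903, -0.2790)
θ=184°: |BD| = 10.9938
θ=184°: circle(B,10.00) ∩ circle(D,6.00): a=8.4076, h=5.4140
θ=184°:   candidates: C₊=(4.2773,5.3467) cross=59.521; C₋=(4.5521,-5.4779) cross=-59.521
θ=184°:   branch - wants cross < 0 → take C=(4.5521,-5.4779) (cross=-59.521)
θ=184°: ex = (C−B)/|BC| = (0.8542,-0.5199); ey = (0.5199,0.8542)
θ=184°: P = B + -2.62·ex + -3.01·ey = (-7.7932,-1.4882)

θ=37°: -0.79 2.69
θ=151°: -7.47 1.59
θ=157°: -7.64 1.05
θ=184°: -7.79 -1.49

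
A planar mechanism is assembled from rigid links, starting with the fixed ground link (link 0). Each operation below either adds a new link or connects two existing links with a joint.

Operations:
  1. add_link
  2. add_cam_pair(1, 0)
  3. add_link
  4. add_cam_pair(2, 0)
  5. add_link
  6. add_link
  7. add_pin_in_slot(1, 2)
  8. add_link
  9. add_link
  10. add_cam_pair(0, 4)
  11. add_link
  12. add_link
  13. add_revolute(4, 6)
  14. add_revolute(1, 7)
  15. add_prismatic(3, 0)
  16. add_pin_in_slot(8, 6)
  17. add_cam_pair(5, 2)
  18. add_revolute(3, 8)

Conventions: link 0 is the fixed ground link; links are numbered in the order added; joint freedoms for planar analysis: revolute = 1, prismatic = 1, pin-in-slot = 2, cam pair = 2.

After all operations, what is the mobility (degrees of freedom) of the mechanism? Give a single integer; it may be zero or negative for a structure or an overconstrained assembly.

(L,J1,J2)=(1,0,0); link0 fixed
link1: (2,0,0)
C 1-0 [J2]: (2,0,1)
link2: (3,0,1)
C 2-0 [J2]: (3,0,2)
link3: (4,0,2)
link4: (5,0,2)
PS 1-2 [J2]: (5,0,3)
link5: (6,0,3)
link6: (7,0,3)
C 0-4 [J2]: (7,0,4)
link7: (8,0,4)
link8: (9,0,4)
R 4-6 [J1]: (9,1,4)
R 1-7 [J1]: (9,2,4)
P 3-0 [J1]: (9,3,4)
PS 8-6 [J2]: (9,3,5)
C 5-2 [J2]: (9,3,6)
R 3-8 [J1]: (9,4,6)
Grübler: 3·8 − 2·4 − 6 = 10

M = 10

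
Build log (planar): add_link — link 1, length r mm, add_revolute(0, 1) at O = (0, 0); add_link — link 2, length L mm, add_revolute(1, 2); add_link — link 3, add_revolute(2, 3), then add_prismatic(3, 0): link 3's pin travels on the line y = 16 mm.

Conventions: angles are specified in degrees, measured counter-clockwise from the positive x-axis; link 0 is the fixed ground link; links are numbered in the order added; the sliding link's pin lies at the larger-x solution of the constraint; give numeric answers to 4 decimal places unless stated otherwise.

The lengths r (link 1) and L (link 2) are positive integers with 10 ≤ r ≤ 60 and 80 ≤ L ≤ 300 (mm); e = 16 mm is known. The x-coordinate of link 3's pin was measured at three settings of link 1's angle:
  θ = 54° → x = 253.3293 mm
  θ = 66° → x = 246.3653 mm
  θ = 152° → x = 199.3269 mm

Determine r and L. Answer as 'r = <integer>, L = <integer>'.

constraint per measurement: (x − r cos θ)² + (r sin θ − e)² = L²
subtracting the θ₁ and θ₂ equations cancels the r² and L² terms:
r = (x₁² − x₂²) / (2[(x₁cos θ₁ + e sin θ₁) − (x₂cos θ₂ + e sin θ₂)]) = 37.0003 → r = 37
L² = (x₁ − r cos θ₁)² + (r sin θ₁ − e)² = 53824.0194 → L = 232.0000 → L = 232
check at θ₃=152°: x = 199.3269 (printed 199.3269) ✓

r = 37, L = 232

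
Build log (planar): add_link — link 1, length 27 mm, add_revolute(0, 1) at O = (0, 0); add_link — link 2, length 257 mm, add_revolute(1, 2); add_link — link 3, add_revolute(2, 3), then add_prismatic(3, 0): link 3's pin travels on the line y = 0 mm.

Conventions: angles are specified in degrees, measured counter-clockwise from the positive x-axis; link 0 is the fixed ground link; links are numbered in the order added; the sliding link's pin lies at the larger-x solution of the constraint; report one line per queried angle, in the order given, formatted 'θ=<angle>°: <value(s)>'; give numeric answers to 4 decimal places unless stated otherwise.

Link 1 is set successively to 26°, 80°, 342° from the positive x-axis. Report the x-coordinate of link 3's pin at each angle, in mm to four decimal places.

geometry: r = 27 mm, L = 257 mm, e = 0 mm
θ=26°: crank pin P = (r cos θ, r sin θ) = (24.267439, 11.836021)
θ=26°: h = r sin θ − e = 11.836021 − 0 = 11.836021
θ=26°: x = r cos θ + √(L² − h²) = 24.267439 + 256.727304 = 280.994743
θ=80°: crank pin P = (r cos θ, r sin θ) = (4.688501, 26.589809)
θ=80°: h = r sin θ − e = 26.589809 − 0 = 26.589809
θ=80°: x = r cos θ + √(L² − h²) = 4.688501 + 255.620778 = 260.309279
θ=342°: crank pin P = (r cos θ, r sin θ) = (25.678526, -8.343459)
θ=342°: h = r sin θ − e = -8.343459 − 0 = -8.343459
θ=342°: x = r cos θ + √(L² − h²) = 25.678526 + 256.864530 = 282.543056

θ=26°: 280.9947
θ=80°: 260.3093
θ=342°: 282.5431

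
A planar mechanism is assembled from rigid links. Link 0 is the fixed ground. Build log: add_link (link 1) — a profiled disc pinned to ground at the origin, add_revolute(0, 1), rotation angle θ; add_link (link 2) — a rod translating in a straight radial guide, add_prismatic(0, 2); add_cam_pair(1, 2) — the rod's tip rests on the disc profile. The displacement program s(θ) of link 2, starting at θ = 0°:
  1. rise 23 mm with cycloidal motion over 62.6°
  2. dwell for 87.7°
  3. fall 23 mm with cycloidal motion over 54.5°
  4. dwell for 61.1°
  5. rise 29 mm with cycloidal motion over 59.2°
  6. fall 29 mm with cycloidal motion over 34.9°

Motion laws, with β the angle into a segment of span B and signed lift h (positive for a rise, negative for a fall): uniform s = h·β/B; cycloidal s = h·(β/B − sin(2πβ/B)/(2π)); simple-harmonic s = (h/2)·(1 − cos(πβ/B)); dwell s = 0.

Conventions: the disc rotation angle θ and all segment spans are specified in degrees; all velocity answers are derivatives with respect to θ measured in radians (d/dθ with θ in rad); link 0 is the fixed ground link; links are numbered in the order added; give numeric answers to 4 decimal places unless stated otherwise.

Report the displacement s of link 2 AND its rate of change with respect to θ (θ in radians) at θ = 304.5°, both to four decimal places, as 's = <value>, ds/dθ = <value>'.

seg 1 [0°–62.6°] cycloidal, h=23: full span → s += 23 → s = 23.0000
seg 2 [62.6°–150.3°] dwell: s stays 23.0000
seg 3 [150.3°–204.8°] cycloidal, h=-23: full span → s += -23 → s = 0.0000
seg 4 [204.8°–265.9°] dwell: s stays 0.0000
seg 5 [265.9°–325.1°] cycloidal, h=29: θ=304.5° here. β=38.6, B=59.2. 29·(0.6520 − sin(2π·0.6520)/(2π)) = 22.6770 → s = 22.6770
velocity in seg [265.9°–325.1°] (cycloidal), θ in radians: β = 38.6° = 0.6737 rad, B = 59.2° = 1.0332 rad; ds/dθ = (h/B)(1 − cos(2πβ/B)) = (29/1.0332)(1 − cos(2π·0.6520)) = 44.274141 mm/rad

s = 22.6770, ds/dθ = 44.2741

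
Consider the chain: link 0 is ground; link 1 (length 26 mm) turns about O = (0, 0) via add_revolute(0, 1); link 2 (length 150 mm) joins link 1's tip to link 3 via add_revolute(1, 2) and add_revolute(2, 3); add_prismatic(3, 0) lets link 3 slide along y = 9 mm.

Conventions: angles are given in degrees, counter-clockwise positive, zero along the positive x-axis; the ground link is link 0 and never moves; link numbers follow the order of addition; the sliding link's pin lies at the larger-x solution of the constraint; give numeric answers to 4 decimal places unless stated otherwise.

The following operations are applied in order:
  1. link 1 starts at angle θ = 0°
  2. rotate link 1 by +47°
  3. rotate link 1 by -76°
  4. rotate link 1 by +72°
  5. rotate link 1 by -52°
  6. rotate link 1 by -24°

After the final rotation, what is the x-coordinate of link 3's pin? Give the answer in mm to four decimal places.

geometry: r = 26 mm, L = 150 mm, e = 9 mm; θ starts at 0°
rotate link 1 by +47°: θ ← 0° +47° = 47°
rotate link 1 by -76°: θ ← 47° -76° = -29°
rotate link 1 by +72°: θ ← -29° +72° = 43°
rotate link 1 by -52°: θ ← 43° -52° = -9°
rotate link 1 by -24°: θ ← -9° -24° = -33°
crank pin P = (r cos θ, r sin θ) = (21.805435, -14.160615)
h = r sin θ − e = -14.160615 − 9 = -23.160615
x = r cos θ + √(L² − h²) = 21.805435 + 148.201167 = 170.006602

170.0066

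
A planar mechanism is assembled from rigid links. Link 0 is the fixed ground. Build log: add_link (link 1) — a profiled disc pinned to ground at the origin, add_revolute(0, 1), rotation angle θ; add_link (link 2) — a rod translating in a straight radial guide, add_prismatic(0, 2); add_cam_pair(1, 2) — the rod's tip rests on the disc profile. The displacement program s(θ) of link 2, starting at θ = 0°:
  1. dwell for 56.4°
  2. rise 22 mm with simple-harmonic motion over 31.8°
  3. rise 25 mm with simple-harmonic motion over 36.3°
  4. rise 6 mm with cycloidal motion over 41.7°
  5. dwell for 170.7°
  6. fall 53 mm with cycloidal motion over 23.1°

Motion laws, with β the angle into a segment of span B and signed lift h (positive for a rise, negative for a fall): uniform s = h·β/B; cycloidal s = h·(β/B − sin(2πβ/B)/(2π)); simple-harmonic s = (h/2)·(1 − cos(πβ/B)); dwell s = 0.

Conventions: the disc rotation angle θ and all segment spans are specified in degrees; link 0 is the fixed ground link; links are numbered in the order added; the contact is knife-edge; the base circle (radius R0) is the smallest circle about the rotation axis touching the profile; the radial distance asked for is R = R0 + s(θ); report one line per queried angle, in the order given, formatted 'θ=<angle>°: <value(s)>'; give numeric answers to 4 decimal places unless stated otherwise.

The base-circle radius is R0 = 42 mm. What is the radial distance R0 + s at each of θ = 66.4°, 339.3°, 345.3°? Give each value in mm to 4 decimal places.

seg 1 [0°–56.4°] dwell: s stays 0.0000
seg 2 [56.4°–88.2°] simple-harmonic, h=22: θ=66.4° here. β=10, B=31.8. 22/2·(1 − cos(π·0.3145)) = 4.9453 → s = 4.9453
seg 2 [56.4°–88.2°] simple-harmonic, h=22: full span → s += 22 → s = 22.0000
seg 3 [88.2°–124.5°] simple-harmonic, h=25: full span → s += 25 → s = 47.0000
seg 4 [124.5°–166.2°] cycloidal, h=6: full span → s += 6 → s = 53.0000
seg 5 [166.2°–336.9°] dwell: s stays 53.0000
seg 6 [336.9°–360°] cycloidal, h=-53: θ=339.3° here. β=2.4, B=23.1. -53·(0.1039 − sin(2π·0.1039)/(2π)) = -0.3828 → s = 52.6172
seg 6 [336.9°–360°] cycloidal, h=-53: θ=345.3° here. β=8.4, B=23.1. -53·(0.3636 − sin(2π·0.3636)/(2π)) = -12.8978 → s = 40.1022
θ=66.4°: R = R0 + s = 42 + 4.9453 = 46.9453
θ=339.3°: R = R0 + s = 42 + 52.6172 = 94.6172
θ=345.3°: R = R0 + s = 42 + 40.1022 = 82.1022

θ=66.4°: 46.9453
θ=339.3°: 94.6172
θ=345.3°: 82.1022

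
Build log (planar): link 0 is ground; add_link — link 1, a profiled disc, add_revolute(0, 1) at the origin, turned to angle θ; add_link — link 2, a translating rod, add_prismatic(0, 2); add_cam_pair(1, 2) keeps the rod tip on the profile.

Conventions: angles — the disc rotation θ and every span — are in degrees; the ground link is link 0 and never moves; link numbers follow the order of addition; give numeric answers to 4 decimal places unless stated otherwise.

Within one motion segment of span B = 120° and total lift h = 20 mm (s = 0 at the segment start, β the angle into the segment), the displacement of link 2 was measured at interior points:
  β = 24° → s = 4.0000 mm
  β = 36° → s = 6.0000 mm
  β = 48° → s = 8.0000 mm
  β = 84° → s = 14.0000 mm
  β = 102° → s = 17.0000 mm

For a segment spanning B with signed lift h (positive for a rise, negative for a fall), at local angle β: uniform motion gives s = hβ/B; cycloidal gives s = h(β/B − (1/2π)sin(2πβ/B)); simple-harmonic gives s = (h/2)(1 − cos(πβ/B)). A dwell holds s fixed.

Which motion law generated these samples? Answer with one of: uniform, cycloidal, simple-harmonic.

candidates at β/B = r: uniform s = h·r (linear in β); cycloidal s = h·(r − sin(2πr)/(2π)); simple-harmonic s = (h/2)(1 − cos(πr))
β=24°: printed 4.0000 | uniform 4.0000, cycloidal 0.9727, simple-harmonic 1.9098
β=36°: printed 6.0000 | uniform 6.0000, cycloidal 2.9727, simple-harmonic 4.1221
β=48°: printed 8.0000 | uniform 8.0000, cycloidal 6.1290, simple-harmonic 6.9098
β=84°: printed 14.0000 | uniform 14.0000, cycloidal 17.0273, simple-harmonic 15.8779
β=102°: printed 17.0000 | uniform 17.0000, cycloidal 19.5752, simple-harmonic 18.9101
only one law matches every sample → uniform

uniform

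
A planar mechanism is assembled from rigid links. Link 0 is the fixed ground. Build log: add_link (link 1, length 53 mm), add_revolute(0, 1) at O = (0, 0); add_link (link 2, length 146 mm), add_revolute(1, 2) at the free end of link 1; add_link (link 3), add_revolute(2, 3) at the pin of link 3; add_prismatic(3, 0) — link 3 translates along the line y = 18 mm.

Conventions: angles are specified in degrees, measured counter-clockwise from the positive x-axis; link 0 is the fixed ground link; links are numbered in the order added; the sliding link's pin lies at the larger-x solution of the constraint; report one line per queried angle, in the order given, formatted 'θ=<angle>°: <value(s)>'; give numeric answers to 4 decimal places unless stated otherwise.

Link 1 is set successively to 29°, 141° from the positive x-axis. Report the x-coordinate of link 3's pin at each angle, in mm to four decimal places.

geometry: r = 53 mm, L = 146 mm, e = 18 mm
θ=29°: crank pin P = (r cos θ, r sin θ) = (46.354844, 25.694910)
θ=29°: h = r sin θ − e = 25.694910 − 18 = 7.694910
θ=29°: x = r cos θ + √(L² − h²) = 46.354844 + 145.797079 = 192.151924
θ=141°: crank pin P = (r cos θ, r sin θ) = (-41.188736, 33.353981)
θ=141°: h = r sin θ − e = 33.353981 − 18 = 15.353981
θ=141°: x = r cos θ + √(L² − h²) = -41.188736 + 145.190410 = 104.001674

θ=29°: 192.1519
θ=141°: 104.0017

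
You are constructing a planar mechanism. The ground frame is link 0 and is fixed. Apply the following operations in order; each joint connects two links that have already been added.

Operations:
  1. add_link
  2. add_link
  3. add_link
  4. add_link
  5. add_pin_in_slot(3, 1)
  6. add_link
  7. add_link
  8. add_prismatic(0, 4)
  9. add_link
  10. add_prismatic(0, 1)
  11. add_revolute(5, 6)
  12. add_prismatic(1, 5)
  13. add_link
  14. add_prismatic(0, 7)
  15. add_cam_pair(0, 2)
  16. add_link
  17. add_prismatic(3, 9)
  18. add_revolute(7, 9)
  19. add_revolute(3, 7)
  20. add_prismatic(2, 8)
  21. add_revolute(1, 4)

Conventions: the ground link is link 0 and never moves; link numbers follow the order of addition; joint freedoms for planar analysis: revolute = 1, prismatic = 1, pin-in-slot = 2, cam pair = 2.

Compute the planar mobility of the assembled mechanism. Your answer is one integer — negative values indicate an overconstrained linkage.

link 0 = ground. State L|J1|J2 = 1|0|0
+link1  2|0|0
+link2  3|0|0
+link3  4|0|0
+link4  5|0|0
PS(3,1) f=2→J2  5|0|1
+link5  6|0|1
+link6  7|0|1
P(0,4) f=1→J1  7|1|1
+link7  8|1|1
P(0,1) f=1→J1  8|2|1
R(5,6) f=1→J1  8|3|1
P(1,5) f=1→J1  8|4|1
+link8  9|4|1
P(0,7) f=1→J1  9|5|1
C(0,2) f=2→J2  9|5|2
+link9  10|5|2
P(3,9) f=1→J1  10|6|2
R(7,9) f=1→J1  10|7|2
R(3,7) f=1→J1  10|8|2
P(2,8) f=1→J1  10|9|2
R(1,4) f=1→J1  10|10|2
M = 3(10−1)−2·10−2 = 27−20−2 = 5

M = 5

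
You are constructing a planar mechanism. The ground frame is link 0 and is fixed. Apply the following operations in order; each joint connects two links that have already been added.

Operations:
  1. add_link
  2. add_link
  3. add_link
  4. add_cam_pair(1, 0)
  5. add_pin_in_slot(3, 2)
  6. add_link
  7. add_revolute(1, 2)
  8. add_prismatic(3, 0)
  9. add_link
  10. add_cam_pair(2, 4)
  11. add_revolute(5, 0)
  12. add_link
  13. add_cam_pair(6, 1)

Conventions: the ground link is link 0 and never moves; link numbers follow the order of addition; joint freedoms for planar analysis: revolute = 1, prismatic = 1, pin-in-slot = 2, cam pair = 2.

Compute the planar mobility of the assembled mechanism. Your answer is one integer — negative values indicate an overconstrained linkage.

L=1 J1=0 J2=0
add link → L=2 J1=0 J2=0
add link → L=3 J1=0 J2=0
add link → L=4 J1=0 J2=0
C@1,0 dof=2 J2 → L=4 J1=0 J2=1
PS@3,2 dof=2 J2 → L=4 J1=0 J2=2
add link → L=5 J1=0 J2=2
R@1,2 dof=1 J1 → L=5 J1=1 J2=2
P@3,0 dof=1 J1 → L=5 J1=2 J2=2
add link → L=6 J1=2 J2=2
C@2,4 dof=2 J2 → L=6 J1=2 J2=3
R@5,0 dof=1 J1 → L=6 J1=3 J2=3
add link → L=7 J1=3 J2=3
C@6,1 dof=2 J2 → L=7 J1=3 J2=4
M=3(L−1)−2J1−J2=3·6−2·3−4=8

M = 8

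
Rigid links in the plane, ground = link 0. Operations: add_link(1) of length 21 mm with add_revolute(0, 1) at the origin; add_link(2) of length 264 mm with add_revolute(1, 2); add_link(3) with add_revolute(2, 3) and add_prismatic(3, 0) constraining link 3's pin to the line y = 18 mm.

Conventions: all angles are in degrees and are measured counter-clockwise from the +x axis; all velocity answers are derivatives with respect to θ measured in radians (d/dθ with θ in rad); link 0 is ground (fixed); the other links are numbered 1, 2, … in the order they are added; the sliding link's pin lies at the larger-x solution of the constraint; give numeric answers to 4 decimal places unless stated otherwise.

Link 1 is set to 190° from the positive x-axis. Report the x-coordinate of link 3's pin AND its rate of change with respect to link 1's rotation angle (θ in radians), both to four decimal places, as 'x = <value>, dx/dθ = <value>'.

geometry: r = 21 mm, L = 264 mm, e = 18 mm
crank pin P = (r cos θ, r sin θ) = (-20.680963, -3.646612)
h = r sin θ − e = -3.646612 − 18 = -21.646612
x = r cos θ + √(L² − h²) = -20.680963 + 263.111049 = 242.430086
dx/dθ = −r sin θ − h·r cos θ/√(L² − h²) (θ in radians; h = -21.646612) = 1.945152

x = 242.4301, dx/dθ = 1.9452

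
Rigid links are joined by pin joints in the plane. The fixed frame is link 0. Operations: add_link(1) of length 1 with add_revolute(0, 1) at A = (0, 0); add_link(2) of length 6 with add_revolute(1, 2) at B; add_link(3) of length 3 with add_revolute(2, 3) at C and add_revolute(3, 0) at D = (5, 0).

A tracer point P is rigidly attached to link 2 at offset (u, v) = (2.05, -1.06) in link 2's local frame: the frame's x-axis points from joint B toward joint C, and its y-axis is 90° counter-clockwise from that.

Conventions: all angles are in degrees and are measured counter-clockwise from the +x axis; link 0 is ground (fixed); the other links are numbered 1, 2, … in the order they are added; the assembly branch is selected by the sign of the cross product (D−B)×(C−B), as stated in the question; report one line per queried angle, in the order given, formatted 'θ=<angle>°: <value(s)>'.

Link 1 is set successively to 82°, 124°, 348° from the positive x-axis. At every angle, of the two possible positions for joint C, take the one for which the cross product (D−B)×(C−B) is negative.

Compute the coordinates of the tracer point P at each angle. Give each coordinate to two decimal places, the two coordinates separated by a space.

A=(0,0), D=(5.00,0)
θ=82°: B = A + 1.00·(cos82°, sin82°) = (0.1392, 0.9903)
θ=82°: |BD| = 4.9607
θ=82°: circle(B,6.00) ∩ circle(D,3.00): a=5.2017, h=2.9903
θ=82°:   candidates: C₊=(5.8332,2.8820) cross=14.834; C₋=(4.6393,-2.9782) cross=-14.834
θ=82°:   branch - wants cross < 0 → take C=(4.6393,-2.9782) (cross=-14.834)
θ=82°: ex = (C−B)/|BC| = (0.7500,-0.6614); ey = (0.6614,0.7500)
θ=82°: P = B + 2.05·ex + -1.06·ey = (0.9756,-1.1607)
θ=124°: B = A + 1.00·(cos124°, sin124°) = (-0.5592, 0.8290)
θ=124°: |BD| = 5.6207
θ=124°: circle(B,6.00) ∩ circle(D,3.00): a=5.2122, h=2.9721
θ=124°:   candidates: C₊=(5.0344,2.9998) cross=16.705; C₋=(4.1576,-2.8793) cross=-16.705
θ=124°:   branch - wants cross < 0 → take C=(4.1576,-2.8793) (cross=-16.705)
θ=124°: ex = (C−B)/|BC| = (0.7861,-0.6181); ey = (0.6181,0.7861)
θ=124°: P = B + 2.05·ex + -1.06·ey = (0.3972,-1.2713)
θ=348°: B = A + 1.00·(cos348°, sin348°) = (0.9781, -0.2079)
θ=348°: |BD| = 4.0272
θ=348°: circle(B,6.00) ∩ circle(D,3.00): a=5.3658, h=2.6848
θ=348°:   candidates: C₊=(6.1982,2.7503) cross=10.812; C₋=(6.4754,-2.6121) cross=-10.812
θ=348°:   branch - wants cross < 0 → take C=(6.4754,-2.6121) (cross=-10.812)
θ=348°: ex = (C−B)/|BC| = (0.9162,-0.4007); ey = (0.4007,0.9162)
θ=348°: P = B + 2.05·ex + -1.06·ey = (2.4316,-2.0005)

θ=82°: 0.98 -1.16
θ=124°: 0.40 -1.27
θ=348°: 2.43 -2.00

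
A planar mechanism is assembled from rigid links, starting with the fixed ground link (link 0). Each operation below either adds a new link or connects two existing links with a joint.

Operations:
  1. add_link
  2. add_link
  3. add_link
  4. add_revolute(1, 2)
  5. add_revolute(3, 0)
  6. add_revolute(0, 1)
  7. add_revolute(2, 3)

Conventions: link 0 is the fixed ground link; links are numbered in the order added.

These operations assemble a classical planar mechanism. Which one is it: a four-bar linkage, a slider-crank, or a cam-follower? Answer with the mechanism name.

links: 4 (incl. ground); joints: 4 revolute, 0 prismatic, 0 higher (cam) pair, forming one closed loop
4 links in a single 4R loop → four-bar linkage

four-bar linkage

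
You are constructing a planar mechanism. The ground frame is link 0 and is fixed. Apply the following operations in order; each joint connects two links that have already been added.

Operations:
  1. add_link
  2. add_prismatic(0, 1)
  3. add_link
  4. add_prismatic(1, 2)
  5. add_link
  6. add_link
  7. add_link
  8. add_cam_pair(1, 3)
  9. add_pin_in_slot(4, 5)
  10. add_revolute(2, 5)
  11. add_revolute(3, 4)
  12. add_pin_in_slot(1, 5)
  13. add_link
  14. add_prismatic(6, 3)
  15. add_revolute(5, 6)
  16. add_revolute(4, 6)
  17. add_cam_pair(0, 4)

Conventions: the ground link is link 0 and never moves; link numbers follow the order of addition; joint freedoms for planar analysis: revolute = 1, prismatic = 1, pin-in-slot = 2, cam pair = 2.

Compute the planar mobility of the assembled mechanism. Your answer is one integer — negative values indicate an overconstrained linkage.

L=1 J1=0 J2=0
add link → L=2 J1=0 J2=0
P@0,1 dof=1 J1 → L=2 J1=1 J2=0
add link → L=3 J1=1 J2=0
P@1,2 dof=1 J1 → L=3 J1=2 J2=0
add link → L=4 J1=2 J2=0
add link → L=5 J1=2 J2=0
add link → L=6 J1=2 J2=0
C@1,3 dof=2 J2 → L=6 J1=2 J2=1
PS@4,5 dof=2 J2 → L=6 J1=2 J2=2
R@2,5 dof=1 J1 → L=6 J1=3 J2=2
R@3,4 dof=1 J1 → L=6 J1=4 J2=2
PS@1,5 dof=2 J2 → L=6 J1=4 J2=3
add link → L=7 J1=4 J2=3
P@6,3 dof=1 J1 → L=7 J1=5 J2=3
R@5,6 dof=1 J1 → L=7 J1=6 J2=3
R@4,6 dof=1 J1 → L=7 J1=7 J2=3
C@0,4 dof=2 J2 → L=7 J1=7 J2=4
M=3(L−1)−2J1−J2=3·6−2·7−4=0

M = 0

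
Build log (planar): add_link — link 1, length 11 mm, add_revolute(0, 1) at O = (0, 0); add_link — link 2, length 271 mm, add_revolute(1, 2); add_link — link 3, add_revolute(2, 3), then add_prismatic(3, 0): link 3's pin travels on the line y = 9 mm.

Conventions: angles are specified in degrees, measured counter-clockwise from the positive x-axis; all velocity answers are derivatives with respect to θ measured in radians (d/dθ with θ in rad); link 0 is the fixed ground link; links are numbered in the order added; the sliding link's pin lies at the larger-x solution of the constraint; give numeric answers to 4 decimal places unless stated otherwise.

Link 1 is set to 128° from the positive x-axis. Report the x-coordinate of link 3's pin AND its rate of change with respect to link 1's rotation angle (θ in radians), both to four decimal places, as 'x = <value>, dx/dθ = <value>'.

geometry: r = 11 mm, L = 271 mm, e = 9 mm
crank pin P = (r cos θ, r sin θ) = (-6.772276, 8.668118)
h = r sin θ − e = 8.668118 − 9 = -0.331882
x = r cos θ + √(L² − h²) = -6.772276 + 270.999797 = 264.227521
dx/dθ = −r sin θ − h·r cos θ/√(L² − h²) (θ in radians; h = -0.331882) = -8.676412

x = 264.2275, dx/dθ = -8.6764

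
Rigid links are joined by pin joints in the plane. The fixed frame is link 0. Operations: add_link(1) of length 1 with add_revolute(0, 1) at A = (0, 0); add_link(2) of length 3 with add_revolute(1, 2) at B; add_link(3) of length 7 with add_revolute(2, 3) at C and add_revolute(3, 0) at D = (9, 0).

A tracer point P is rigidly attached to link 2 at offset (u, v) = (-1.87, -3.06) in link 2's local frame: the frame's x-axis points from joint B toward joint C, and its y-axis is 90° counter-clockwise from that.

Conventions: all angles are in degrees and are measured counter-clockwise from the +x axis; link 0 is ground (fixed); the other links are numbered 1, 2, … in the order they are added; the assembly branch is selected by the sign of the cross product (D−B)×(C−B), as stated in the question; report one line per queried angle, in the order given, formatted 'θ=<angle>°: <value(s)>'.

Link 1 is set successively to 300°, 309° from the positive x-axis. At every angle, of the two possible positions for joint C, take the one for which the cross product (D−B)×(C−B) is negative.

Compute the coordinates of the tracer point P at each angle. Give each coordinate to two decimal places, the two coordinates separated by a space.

A=(0,0), D=(9.00,0)
θ=300°: B = A + 1.00·(cos300°, sin300°) = (0.5000, -0.8660)
θ=300°: |BD| = 8.5440
θ=300°: circle(B,3.00) ∩ circle(D,7.00): a=1.9312, h=2.2958
θ=300°:   candidates: C₊=(2.1885,1.6137) cross=19.615; C₋=(2.6539,-2.9542) cross=-19.615
θ=300°:   branch - wants cross < 0 → take C=(2.6539,-2.9542) (cross=-19.615)
θ=300°: ex = (C−B)/|BC| = (0.7180,-0.6961); ey = (0.6961,0.7180)
θ=300°: P = B + -1.87·ex + -3.06·ey = (-2.9726,-1.7614)
θ=309°: B = A + 1.00·(cos309°, sin309°) = (0.6293, -0.7771)
θ=309°: |BD| = 8.4067
θ=309°: circle(B,3.00) ∩ circle(D,7.00): a=1.8243, h=2.3816
θ=309°:   candidates: C₊=(2.2256,1.7629) cross=20.021; C₋=(2.6660,-2.9799) cross=-20.021
θ=309°:   branch - wants cross < 0 → take C=(2.6660,-2.9799) (cross=-20.021)
θ=309°: ex = (C−B)/|BC| = (0.6789,-0.7343); ey = (0.7343,0.6789)
θ=309°: P = B + -1.87·ex + -3.06·ey = (-2.8870,-1.4815)

θ=300°: -2.97 -1.76
θ=309°: -2.89 -1.48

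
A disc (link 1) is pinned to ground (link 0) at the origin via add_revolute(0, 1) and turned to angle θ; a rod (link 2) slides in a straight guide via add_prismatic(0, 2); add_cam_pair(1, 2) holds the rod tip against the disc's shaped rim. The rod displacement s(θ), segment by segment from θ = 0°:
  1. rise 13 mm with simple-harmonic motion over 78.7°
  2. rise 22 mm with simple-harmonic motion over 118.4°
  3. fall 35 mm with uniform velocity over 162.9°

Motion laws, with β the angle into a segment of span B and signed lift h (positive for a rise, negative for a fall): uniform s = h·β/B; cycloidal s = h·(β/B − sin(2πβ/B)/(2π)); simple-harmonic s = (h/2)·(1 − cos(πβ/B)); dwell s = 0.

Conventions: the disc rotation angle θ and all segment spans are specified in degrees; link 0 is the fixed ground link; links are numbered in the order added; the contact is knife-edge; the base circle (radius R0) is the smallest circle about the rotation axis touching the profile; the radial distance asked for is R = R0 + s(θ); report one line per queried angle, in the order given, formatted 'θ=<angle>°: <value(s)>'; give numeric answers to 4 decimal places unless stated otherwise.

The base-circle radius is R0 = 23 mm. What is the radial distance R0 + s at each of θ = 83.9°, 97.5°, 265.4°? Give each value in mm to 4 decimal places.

segment 1 (0° to 78.7°, simple-harmonic, h = 13) is passed completely: s = 0.0000 + (13) = 13.0000
θ = 83.9° falls in segment 2 (78.7° to 197.1°, simple-harmonic, h = 22): β = 83.9 − 78.7 = 5.2°, B = 118.4°; Δs = 22/2·(1 − cos(π·0.0439)) = 0.1045; s = 13.0000 + 0.1045 = 13.1045
θ = 97.5° falls in segment 2 (78.7° to 197.1°, simple-harmonic, h = 22): β = 97.5 − 78.7 = 18.8°, B = 118.4°; Δs = 22/2·(1 − cos(π·0.1588)) = 1.3404; s = 13.0000 + 1.3404 = 14.3404
segment 2 (78.7° to 197.1°, simple-harmonic, h = 22) is passed completely: s = 13.0000 + (22) = 35.0000
θ = 265.4° falls in segment 3 (197.1° to 360°, uniform, h = -35): β = 265.4 − 197.1 = 68.3°, B = 162.9°; Δs = -35·68.3/162.9 = -14.6746; s = 35.0000 − 14.6746 = 20.3254
θ=83.9°: R = R0 + s = 23 + 13.1045 = 36.1045
θ=97.5°: R = R0 + s = 23 + 14.3404 = 37.3404
θ=265.4°: R = R0 + s = 23 + 20.3254 = 43.3254

θ=83.9°: 36.1045
θ=97.5°: 37.3404
θ=265.4°: 43.3254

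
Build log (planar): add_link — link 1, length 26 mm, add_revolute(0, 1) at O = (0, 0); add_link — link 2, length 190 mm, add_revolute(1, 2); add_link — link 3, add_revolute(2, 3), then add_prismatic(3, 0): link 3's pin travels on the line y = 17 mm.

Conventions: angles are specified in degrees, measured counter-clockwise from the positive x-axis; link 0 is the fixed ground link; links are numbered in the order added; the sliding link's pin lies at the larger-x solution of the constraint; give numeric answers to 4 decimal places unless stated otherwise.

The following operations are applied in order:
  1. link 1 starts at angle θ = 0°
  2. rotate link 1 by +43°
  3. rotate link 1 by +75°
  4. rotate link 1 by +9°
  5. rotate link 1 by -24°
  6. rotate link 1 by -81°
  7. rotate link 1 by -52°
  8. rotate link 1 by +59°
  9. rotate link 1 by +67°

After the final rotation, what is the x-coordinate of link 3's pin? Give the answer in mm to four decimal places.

geometry: r = 26 mm, L = 190 mm, e = 17 mm; θ starts at 0°
rotate link 1 by +43°: θ ← 0° +43° = 43°
rotate link 1 by +75°: θ ← 43° +75° = 118°
rotate link 1 by +9°: θ ← 118° +9° = 127°
rotate link 1 by -24°: θ ← 127° -24° = 103°
rotate link 1 by -81°: θ ← 103° -81° = 22°
rotate link 1 by -52°: θ ← 22° -52° = -30°
rotate link 1 by +59°: θ ← -30° +59° = 29°
rotate link 1 by +67°: θ ← 29° +67° = 96°
crank pin P = (r cos θ, r sin θ) = (-2.717740, 25.857569)
h = r sin θ − e = 25.857569 − 17 = 8.857569
x = r cos θ + √(L² − h²) = -2.717740 + 189.793423 = 187.075683

187.0757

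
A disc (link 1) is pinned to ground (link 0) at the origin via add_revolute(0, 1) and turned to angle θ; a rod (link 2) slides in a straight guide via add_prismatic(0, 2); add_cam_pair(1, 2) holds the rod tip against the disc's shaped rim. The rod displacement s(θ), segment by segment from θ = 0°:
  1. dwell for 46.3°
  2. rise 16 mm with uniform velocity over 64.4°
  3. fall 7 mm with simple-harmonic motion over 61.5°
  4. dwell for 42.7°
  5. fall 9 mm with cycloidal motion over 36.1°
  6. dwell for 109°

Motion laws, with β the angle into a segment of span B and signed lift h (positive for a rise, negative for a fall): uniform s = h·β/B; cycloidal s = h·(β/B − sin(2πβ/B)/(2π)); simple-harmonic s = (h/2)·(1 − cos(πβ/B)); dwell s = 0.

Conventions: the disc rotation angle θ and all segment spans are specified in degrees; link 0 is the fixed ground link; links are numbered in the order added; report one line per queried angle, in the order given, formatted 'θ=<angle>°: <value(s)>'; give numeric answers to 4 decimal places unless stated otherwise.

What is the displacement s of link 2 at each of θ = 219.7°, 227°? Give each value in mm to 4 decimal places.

segment 1 (0° to 46.3°, dwell): s unchanged at 0.0000
segment 2 (46.3° to 110.7°, uniform, h = 16) is passed completely: s = 0.0000 + (16) = 16.0000
segment 3 (110.7° to 172.2°, simple-harmonic, h = -7) is passed completely: s = 16.0000 + (-7) = 9.0000
segment 4 (172.2° to 214.9°, dwell): s unchanged at 9.0000
θ = 219.7° falls in segment 5 (214.9° to 251°, cycloidal, h = -9): β = 219.7 − 214.9 = 4.8°, B = 36.1°; Δs = -9·(0.1330 − sin(2π·0.1330)/(2π)) = -0.1344; s = 9.0000 − 0.1344 = 8.8656
θ = 227° falls in segment 5 (214.9° to 251°, cycloidal, h = -9): β = 227 − 214.9 = 12.1°, B = 36.1°; Δs = -9·(0.3352 − sin(2π·0.3352)/(2π)) = -1.7845; s = 9.0000 − 1.7845 = 7.2155

θ=219.7°: 8.8656
θ=227°: 7.2155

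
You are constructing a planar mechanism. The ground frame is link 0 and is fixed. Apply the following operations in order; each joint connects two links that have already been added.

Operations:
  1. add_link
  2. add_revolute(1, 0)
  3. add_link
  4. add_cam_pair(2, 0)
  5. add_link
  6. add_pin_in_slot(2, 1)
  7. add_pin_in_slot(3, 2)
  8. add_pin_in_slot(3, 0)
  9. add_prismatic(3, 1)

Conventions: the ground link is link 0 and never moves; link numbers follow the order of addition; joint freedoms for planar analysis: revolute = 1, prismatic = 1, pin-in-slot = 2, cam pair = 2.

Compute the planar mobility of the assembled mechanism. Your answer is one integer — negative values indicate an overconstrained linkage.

link 0 = ground. State L|J1|J2 = 1|0|0
+link1  2|0|0
R(1,0) f=1→J1  2|1|0
+link2  3|1|0
C(2,0) f=2→J2  3|1|1
+link3  4|1|1
PS(2,1) f=2→J2  4|1|2
PS(3,2) f=2→J2  4|1|3
PS(3,0) f=2→J2  4|1|4
P(3,1) f=1→J1  4|2|4
M = 3(4−1)−2·2−4 = 9−4−4 = 1

M = 1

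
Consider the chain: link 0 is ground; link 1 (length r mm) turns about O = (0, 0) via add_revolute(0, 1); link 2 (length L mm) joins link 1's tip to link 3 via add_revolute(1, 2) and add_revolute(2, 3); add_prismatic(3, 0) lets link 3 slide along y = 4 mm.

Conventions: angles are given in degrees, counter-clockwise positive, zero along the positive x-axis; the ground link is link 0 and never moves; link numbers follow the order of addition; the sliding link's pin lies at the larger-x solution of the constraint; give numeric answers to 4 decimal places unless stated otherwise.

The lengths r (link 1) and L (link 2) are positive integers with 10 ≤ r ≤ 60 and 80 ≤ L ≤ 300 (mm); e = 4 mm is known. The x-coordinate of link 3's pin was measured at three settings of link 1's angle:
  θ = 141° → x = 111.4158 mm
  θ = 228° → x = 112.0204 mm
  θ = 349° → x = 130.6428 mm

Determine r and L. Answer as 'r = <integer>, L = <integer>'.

constraint per measurement: (x − r cos θ)² + (r sin θ − e)² = L²
subtracting the θ₁ and θ₂ equations cancels the r² and L² terms:
r = (x₁² − x₂²) / (2[(x₁cos θ₁ + e sin θ₁) − (x₂cos θ₂ + e sin θ₂)]) = 11.0004 → r = 11
L² = (x₁ − r cos θ₁)² + (r sin θ₁ − e)² = 14399.9998 → L = 120.0000 → L = 120
check at θ₃=349°: x = 130.6428 (printed 130.6428) ✓

r = 11, L = 120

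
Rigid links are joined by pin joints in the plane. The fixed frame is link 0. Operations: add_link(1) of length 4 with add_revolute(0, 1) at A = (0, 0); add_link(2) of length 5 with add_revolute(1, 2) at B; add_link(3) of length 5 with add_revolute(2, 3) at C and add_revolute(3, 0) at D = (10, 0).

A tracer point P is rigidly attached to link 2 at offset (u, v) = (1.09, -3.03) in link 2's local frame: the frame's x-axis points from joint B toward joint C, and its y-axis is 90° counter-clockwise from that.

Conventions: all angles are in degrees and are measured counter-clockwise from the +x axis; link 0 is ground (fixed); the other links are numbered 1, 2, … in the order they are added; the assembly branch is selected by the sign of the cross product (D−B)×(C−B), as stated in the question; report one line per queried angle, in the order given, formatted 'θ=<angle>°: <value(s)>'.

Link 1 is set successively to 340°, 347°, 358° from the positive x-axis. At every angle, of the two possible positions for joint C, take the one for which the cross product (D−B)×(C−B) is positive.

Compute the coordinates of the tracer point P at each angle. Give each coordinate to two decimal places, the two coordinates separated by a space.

A=(0,0), D=(10.00,0)
θ=340°: B = A + 4.00·(cos340°, sin340°) = (3.7588, -1.3681)
θ=340°: |BD| = 6.3894
θ=340°: circle(B,5.00) ∩ circle(D,5.00): a=3.1947, h=3.8463
θ=340°:   candidates: C₊=(6.0558,3.0730) cross=24.575; C₋=(7.7029,-4.4411) cross=-24.575
θ=340°:   branch + wants cross > 0 → take C=(6.0558,3.0730) (cross=24.575)
θ=340°: ex = (C−B)/|BC| = (0.4594,0.8882); ey = (-0.8882,0.4594)
θ=340°: P = B + 1.09·ex + -3.03·ey = (6.9508,-1.7919)
θ=347°: B = A + 4.00·(cos347°, sin347°) = (3.8975, -0.8998)
θ=347°: |BD| = 6.1685
θ=347°: circle(B,5.00) ∩ circle(D,5.00): a=3.0843, h=3.9354
θ=347°:   candidates: C₊=(6.3747,3.4434) cross=24.276; C₋=(7.5228,-4.3432) cross=-24.276
θ=347°:   branch + wants cross > 0 → take C=(6.3747,3.4434) (cross=24.276)
θ=347°: ex = (C−B)/|BC| = (0.4954,0.8686); ey = (-0.8686,0.4954)
θ=347°: P = B + 1.09·ex + -3.03·ey = (7.0695,-1.4542)
θ=358°: B = A + 4.00·(cos358°, sin358°) = (3.9976, -0.1396)
θ=358°: |BD| = 6.0041
θ=358°: circle(B,5.00) ∩ circle(D,5.00): a=3.0020, h=3.9985
θ=358°:   candidates: C₊=(6.9058,3.9276) cross=24.007; C₋=(7.0917,-4.0672) cross=-24.007
θ=358°:   branch + wants cross > 0 → take C=(6.9058,3.9276) (cross=24.007)
θ=358°: ex = (C−B)/|BC| = (0.5817,0.8134); ey = (-0.8134,0.5817)
θ=358°: P = B + 1.09·ex + -3.03·ey = (7.0963,-1.0153)

θ=340°: 6.95 -1.79
θ=347°: 7.07 -1.45
θ=358°: 7.10 -1.02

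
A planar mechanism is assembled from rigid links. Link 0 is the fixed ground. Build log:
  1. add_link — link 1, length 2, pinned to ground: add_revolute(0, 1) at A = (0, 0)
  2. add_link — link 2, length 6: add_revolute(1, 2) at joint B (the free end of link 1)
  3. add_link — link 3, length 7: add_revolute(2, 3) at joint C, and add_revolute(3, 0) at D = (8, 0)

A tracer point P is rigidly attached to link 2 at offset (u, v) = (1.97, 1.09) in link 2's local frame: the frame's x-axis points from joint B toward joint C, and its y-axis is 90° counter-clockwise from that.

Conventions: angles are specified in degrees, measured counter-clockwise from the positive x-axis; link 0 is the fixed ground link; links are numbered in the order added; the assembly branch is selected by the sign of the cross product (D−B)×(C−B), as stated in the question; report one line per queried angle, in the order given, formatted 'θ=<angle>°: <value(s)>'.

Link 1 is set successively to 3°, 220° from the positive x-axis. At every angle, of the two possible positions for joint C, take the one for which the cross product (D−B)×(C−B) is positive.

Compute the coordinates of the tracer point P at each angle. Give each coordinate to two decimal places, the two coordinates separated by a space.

A=(0,0), D=(8.00,0)
θ=3°: B = A + 2.00·(cos3°, sin3°) = (1.9973, 0.1047)
θ=3°: |BD| = 6.0037
θ=3°: circle(B,6.00) ∩ circle(D,7.00): a=1.9192, h=5.6848
θ=3°:   candidates: C₊=(4.0152,5.7551) cross=34.130; C₋=(3.8170,-5.6127) cross=-34.130
θ=3°:   branch + wants cross > 0 → take C=(4.0152,5.7551) (cross=34.130)
θ=3°: ex = (C−B)/|BC| = (0.3363,0.9417); ey = (-0.9417,0.3363)
θ=3°: P = B + 1.97·ex + 1.09·ey = (1.6333,2.3265)
θ=220°: B = A + 2.00·(cos220°, sin220°) = (-1.5321, -1.2856)
θ=220°: |BD| = 9.6184
θ=220°: circle(B,6.00) ∩ circle(D,7.00): a=4.1334, h=4.3491
θ=220°:   candidates: C₊=(1.9829,3.5770) cross=41.832; C₋=(3.1455,-5.0432) cross=-41.832
θ=220°:   branch + wants cross > 0 → take C=(1.9829,3.5770) (cross=41.832)
θ=220°: ex = (C−B)/|BC| = (0.5858,0.8104); ey = (-0.8104,0.5858)
θ=220°: P = B + 1.97·ex + 1.09·ey = (-1.2614,0.9495)

θ=3°: 1.63 2.33
θ=220°: -1.26 0.95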